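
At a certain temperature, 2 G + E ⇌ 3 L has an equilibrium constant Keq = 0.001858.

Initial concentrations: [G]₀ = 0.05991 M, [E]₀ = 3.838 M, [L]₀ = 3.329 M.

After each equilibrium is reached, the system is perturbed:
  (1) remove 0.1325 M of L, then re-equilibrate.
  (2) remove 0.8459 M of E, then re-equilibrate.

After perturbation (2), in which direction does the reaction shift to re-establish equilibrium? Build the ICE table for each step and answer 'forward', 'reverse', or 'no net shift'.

Direction: reverse

Q₀ = 2678 vs Keq = 0.001858 ⇒ Q>K, reverse
Step 1:
                    G           E           L
  I           0.05991       3.838       3.329
  C             1.995      0.9976      -2.993
  E             2.055       4.836      0.3361
  solve Keq expr → x = -0.9976; check Q = 0.001858
Then remove 0.1325 M of L.
Step 2:
                    G           E           L
  I             2.055       4.836      0.2036
  C          -0.08174    -0.04087      0.1226
  E             1.973       4.795      0.3262
  solve Keq expr → x = 0.04087; check Q = 0.001858
Then remove 0.8459 M of E.
Step 3:
                    G           E           L
  I             1.973       3.949      0.3262
  C           0.01264    0.006322    -0.01897
  E             1.986       3.955      0.3072
  solve Keq expr → x = -0.006322; check Q = 0.001858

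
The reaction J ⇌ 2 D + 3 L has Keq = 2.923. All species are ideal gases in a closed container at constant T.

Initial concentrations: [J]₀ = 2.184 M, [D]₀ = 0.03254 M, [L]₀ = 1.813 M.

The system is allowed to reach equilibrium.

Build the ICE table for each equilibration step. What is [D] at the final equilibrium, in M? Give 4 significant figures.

Q₀ = 0.002889 vs Keq = 2.923 ⇒ Q<K, forward
Step 1:
                    J           D           L
  init          2.184     0.03254       1.813
  Δ           -0.2649      0.5299      0.7948
  eq            1.919      0.5624       2.608
  solve Keq expr → x = 0.2649; check Q = 2.923

[D]_eq = 0.5624 M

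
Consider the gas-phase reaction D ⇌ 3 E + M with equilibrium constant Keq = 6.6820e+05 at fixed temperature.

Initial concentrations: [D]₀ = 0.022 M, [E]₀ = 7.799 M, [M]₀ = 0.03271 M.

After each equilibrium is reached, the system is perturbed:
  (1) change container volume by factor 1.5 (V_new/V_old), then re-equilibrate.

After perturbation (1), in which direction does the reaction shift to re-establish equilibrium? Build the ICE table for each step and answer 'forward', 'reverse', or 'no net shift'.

Q₀ = 705.3 vs Keq = 6.6820e+05 ⇒ Q<K, forward
Step 1:
                   D          E          M
  I            0.022      7.799    0.03271
  C         -0.02196    0.06588    0.02196
  E       3.9803e-05      7.865    0.05467
  solve Keq expr → x = 0.02196; check Q = 6.6820e+05
Then change container volume by factor 1.5 (V_new/V_old).
Step 2:
                   D          E          M
  I       2.6536e-05      5.243    0.03645
  C       -1.8669e-05 5.6007e-05 1.8669e-05
  E       7.8667e-06      5.243    0.03647
  solve Keq expr → x = 1.8669e-05; check Q = 6.6820e+05

Direction: forward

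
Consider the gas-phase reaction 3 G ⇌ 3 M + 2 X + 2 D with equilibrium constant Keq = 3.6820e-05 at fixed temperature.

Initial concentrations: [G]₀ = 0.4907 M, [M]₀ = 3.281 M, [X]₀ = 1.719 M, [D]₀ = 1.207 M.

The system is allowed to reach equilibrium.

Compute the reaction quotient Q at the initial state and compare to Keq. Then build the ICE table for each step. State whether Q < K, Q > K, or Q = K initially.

Q₀ = 1287 vs Keq = 3.6820e-05 ⇒ Q>K, reverse
Step 1:
                   G          M          X          D
  Initial     0.4907      3.281      1.719      1.207
  Change       1.779     -1.779     -1.186     -1.186
  Equil        2.269      1.502     0.5331    0.02114
  solve Keq expr → x = -0.5929; check Q = 3.6820e-05

Q₀ = 1287; Q > K (proceeds reverse)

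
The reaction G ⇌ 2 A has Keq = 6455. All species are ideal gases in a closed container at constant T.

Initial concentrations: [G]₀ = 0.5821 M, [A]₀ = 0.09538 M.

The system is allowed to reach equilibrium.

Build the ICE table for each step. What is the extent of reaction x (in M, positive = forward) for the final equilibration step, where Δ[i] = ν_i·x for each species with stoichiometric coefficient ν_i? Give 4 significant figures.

x = 0.5819 M

Q₀ = 0.01563 vs Keq = 6455 ⇒ Q<K, forward
Step 1:
                   G          A
  I           0.5821    0.09538
  C          -0.5819      1.164
  E       2.4559e-04      1.259
  solve Keq expr → x = 0.5819; check Q = 6455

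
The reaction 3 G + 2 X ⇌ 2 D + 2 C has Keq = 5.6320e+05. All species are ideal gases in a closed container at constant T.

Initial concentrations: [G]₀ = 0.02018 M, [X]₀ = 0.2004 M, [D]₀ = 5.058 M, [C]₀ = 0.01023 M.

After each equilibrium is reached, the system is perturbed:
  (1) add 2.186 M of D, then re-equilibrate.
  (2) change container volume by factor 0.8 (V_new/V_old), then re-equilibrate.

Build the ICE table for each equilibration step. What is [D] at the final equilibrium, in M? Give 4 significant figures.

Q₀ = 8112 vs Keq = 5.6320e+05 ⇒ Q<K, forward
Step 1:
                   G          X          D          C
  Initial    0.02018     0.2004      5.058    0.01023
  Change    -0.01263  -0.008421   0.008421   0.008421
  Equil     0.007549      0.192      5.066    0.01865
  solve Keq expr → x = 0.00421; check Q = 5.6320e+05
Then add 2.186 M of D.
Step 2:
                   G          X          D          C
  Initial   0.007549      0.192      7.252    0.01865
  Change    0.001628   0.001085  -0.001085  -0.001085
  Equil     0.009177     0.1931      7.251    0.01757
  solve Keq expr → x = -5.4270e-04; check Q = 5.6320e+05
Then change container volume by factor 0.8 (V_new/V_old).
Step 3:
                   G          X          D          C
  Initial    0.01147     0.2413      9.064    0.02196
  Change  -6.6567e-04 -4.4378e-04 4.4378e-04 4.4378e-04
  Equil      0.01081     0.2409      9.065     0.0224
  solve Keq expr → x = 2.2189e-04; check Q = 5.6320e+05

[D]_eq = 9.065 M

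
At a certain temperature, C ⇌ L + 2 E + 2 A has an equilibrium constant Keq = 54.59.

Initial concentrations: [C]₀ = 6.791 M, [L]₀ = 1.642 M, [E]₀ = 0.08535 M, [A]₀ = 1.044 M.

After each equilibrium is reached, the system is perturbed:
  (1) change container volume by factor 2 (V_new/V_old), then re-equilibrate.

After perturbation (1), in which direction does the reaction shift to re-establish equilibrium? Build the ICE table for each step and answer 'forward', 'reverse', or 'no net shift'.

Q₀ = 0.00192 vs Keq = 54.59 ⇒ Q<K, forward
Step 1:
                  C         L         E         A
  init        6.791     1.642   0.08535     1.044
  Δ           -1.32      1.32      2.64      2.64
  eq          5.471     2.962     2.726     3.684
  solve Keq expr → x = 1.32; check Q = 54.59
Then change container volume by factor 2 (V_new/V_old).
Step 2:
                  C         L         E         A
  init        2.735     1.481     1.363     1.842
  Δ         -0.5788    0.5788     1.158     1.158
  eq          2.157      2.06      2.52         3
  solve Keq expr → x = 0.5788; check Q = 54.59

Direction: forward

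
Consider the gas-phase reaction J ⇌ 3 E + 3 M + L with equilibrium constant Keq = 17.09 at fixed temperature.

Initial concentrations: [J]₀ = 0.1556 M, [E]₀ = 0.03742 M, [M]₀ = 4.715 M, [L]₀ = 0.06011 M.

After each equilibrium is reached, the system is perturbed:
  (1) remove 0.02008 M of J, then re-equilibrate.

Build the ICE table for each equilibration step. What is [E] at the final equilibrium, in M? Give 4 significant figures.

Q₀ = 0.002122 vs Keq = 17.09 ⇒ Q<K, forward
Step 1:
                  J         E         M         L
  Initial    0.1556   0.03742     4.715   0.06011
  Change    -0.1038    0.3115    0.3115    0.1038
  Equil     0.05176    0.3489     5.027    0.1639
  solve Keq expr → x = 0.1038; check Q = 17.09
Then remove 0.02008 M of J.
Step 2:
                  J         E         M         L
  Initial   0.03168    0.3489     5.027    0.1639
  Change   0.007797  -0.02339  -0.02339 -0.007797
  Equil     0.03948    0.3255     5.003    0.1562
  solve Keq expr → x = -0.007797; check Q = 17.09

[E]_eq = 0.3255 M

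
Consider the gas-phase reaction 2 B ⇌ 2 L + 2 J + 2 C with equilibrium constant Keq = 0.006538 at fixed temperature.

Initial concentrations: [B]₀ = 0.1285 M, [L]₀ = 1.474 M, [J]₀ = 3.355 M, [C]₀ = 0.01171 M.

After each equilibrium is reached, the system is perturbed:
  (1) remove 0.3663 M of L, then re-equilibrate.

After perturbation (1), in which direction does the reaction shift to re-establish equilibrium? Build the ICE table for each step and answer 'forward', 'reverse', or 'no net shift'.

Direction: forward

Q₀ = 0.2031 vs Keq = 0.006538 ⇒ Q>K, reverse
Step 1:
                   B          L          J          C
  init        0.1285      1.474      3.355    0.01171
  Δ         0.009434  -0.009434  -0.009434  -0.009434
  eq          0.1379      1.465      3.346   0.002276
  solve Keq expr → x = -0.004717; check Q = 0.006538
Then remove 0.3663 M of L.
Step 2:
                   B          L          J          C
  init        0.1379      1.098      3.346   0.002276
  Δ       -7.4019e-04 7.4019e-04 7.4019e-04 7.4019e-04
  eq          0.1372      1.099      3.346   0.003016
  solve Keq expr → x = 3.7009e-04; check Q = 0.006538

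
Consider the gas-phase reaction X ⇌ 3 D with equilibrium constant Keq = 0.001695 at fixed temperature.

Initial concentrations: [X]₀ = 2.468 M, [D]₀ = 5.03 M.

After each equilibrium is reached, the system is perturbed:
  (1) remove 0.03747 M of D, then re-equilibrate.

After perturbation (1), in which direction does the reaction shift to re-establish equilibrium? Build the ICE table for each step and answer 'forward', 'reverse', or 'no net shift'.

Direction: forward

Q₀ = 51.57 vs Keq = 0.001695 ⇒ Q>K, reverse
Step 1:
                   X          D
  I            2.468       5.03
  C            1.613     -4.839
  E            4.081     0.1905
  solve Keq expr → x = -1.613; check Q = 0.001695
Then remove 0.03747 M of D.
Step 2:
                   X          D
  I            4.081     0.1531
  C         -0.01243    0.03728
  E            4.069     0.1903
  solve Keq expr → x = 0.01243; check Q = 0.001695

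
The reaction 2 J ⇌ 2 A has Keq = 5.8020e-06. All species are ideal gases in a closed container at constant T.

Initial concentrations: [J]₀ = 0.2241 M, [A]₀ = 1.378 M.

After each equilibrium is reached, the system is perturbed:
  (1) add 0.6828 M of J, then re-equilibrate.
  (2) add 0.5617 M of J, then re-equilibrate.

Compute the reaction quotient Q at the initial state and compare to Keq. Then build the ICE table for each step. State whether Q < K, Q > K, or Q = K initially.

Q₀ = 37.81; Q > K (proceeds reverse)

Q₀ = 37.81 vs Keq = 5.8020e-06 ⇒ Q>K, reverse
Step 1:
                    J           A
  Initial      0.2241       1.378
  Change        1.374      -1.374
  Equil         1.598     0.00385
  solve Keq expr → x = -0.6871; check Q = 5.8020e-06
Then add 0.6828 M of J.
Step 2:
                    J           A
  Initial       2.281     0.00385
  Change    -0.001641    0.001641
  Equil         2.279     0.00549
  solve Keq expr → x = 8.2037e-04; check Q = 5.8020e-06
Then add 0.5617 M of J.
Step 3:
                    J           A
  Initial       2.841     0.00549
  Change     -0.00135     0.00135
  Equil          2.84     0.00684
  solve Keq expr → x = 6.7487e-04; check Q = 5.8020e-06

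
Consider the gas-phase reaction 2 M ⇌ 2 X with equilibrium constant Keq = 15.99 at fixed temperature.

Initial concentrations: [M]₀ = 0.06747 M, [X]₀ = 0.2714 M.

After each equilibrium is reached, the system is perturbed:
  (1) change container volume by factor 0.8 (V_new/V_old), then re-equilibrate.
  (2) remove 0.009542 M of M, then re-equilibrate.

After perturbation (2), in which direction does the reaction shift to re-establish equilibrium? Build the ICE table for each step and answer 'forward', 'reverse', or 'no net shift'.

Q₀ = 16.18 vs Keq = 15.99 ⇒ Q>K, reverse
Step 1:
                  M         X
  init      0.06747    0.2714
  Δ       3.2095e-04 -3.2095e-04
  eq        0.06779    0.2711
  solve Keq expr → x = -1.6048e-04; check Q = 15.99
Then change container volume by factor 0.8 (V_new/V_old).
Step 2:
                  M         X
  init      0.08474    0.3388
  Δ               0         0
  eq        0.08474    0.3388
  solve Keq expr → x = 0; check Q = 15.99
Then remove 0.009542 M of M.
Step 3:
                  M         X
  init       0.0752    0.3388
  Δ        0.007633 -0.007633
  eq        0.08283    0.3312
  solve Keq expr → x = -0.003817; check Q = 15.99

Direction: reverse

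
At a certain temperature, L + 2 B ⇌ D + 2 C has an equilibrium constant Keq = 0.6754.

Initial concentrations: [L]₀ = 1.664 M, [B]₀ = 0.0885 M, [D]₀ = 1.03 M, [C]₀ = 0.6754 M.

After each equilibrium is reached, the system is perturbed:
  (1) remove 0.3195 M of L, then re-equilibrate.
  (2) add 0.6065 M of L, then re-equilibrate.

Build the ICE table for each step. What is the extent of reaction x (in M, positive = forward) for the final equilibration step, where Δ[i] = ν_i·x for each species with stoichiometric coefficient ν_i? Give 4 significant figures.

Q₀ = 36.05 vs Keq = 0.6754 ⇒ Q>K, reverse
Step 1:
                  L         B         D         C
  I           1.664    0.0885      1.03    0.6754
  C          0.1324    0.2647   -0.1324   -0.2647
  E           1.796    0.3532    0.8976    0.4107
  solve Keq expr → x = -0.1324; check Q = 0.6754
Then remove 0.3195 M of L.
Step 2:
                  L         B         D         C
  I           1.477    0.3532    0.8976    0.4107
  C        0.008589   0.01718 -0.008589  -0.01718
  E           1.485    0.3704     0.889    0.3935
  solve Keq expr → x = -0.008589; check Q = 0.6754
Then add 0.6065 M of L.
Step 3:
                  L         B         D         C
  I           2.092    0.3704     0.889    0.3935
  C        -0.01511  -0.03023   0.01511   0.03023
  E           2.077    0.3402    0.9042    0.4237
  solve Keq expr → x = 0.01511; check Q = 0.6754

x = 0.01511 M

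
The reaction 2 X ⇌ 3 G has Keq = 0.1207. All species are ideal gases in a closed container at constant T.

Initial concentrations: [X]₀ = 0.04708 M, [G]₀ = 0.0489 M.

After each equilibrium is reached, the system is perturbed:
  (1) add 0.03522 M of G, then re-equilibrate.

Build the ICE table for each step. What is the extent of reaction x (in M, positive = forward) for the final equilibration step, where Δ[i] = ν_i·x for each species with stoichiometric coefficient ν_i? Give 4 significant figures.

Q₀ = 0.05275 vs Keq = 0.1207 ⇒ Q<K, forward
Step 1:
                  X         G
  Initial   0.04708    0.0489
  Change  -0.006382  0.009573
  Equil      0.0407   0.05847
  solve Keq expr → x = 0.003191; check Q = 0.1207
Then add 0.03522 M of G.
Step 2:
                  X         G
  Initial    0.0407   0.09369
  Change    0.01463  -0.02194
  Equil     0.05532   0.07175
  solve Keq expr → x = -0.007313; check Q = 0.1207

x = -0.007313 M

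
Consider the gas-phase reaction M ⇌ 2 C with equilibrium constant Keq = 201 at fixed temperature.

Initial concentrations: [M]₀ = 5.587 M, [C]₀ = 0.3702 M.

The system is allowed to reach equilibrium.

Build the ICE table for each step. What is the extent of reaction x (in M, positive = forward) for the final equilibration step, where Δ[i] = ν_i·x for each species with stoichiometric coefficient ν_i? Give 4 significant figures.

Q₀ = 0.02453 vs Keq = 201 ⇒ Q<K, forward
Step 1:
                    M           C
  I             5.587      0.3702
  C            -5.043       10.09
  E             0.544       10.46
  solve Keq expr → x = 5.043; check Q = 201

x = 5.043 M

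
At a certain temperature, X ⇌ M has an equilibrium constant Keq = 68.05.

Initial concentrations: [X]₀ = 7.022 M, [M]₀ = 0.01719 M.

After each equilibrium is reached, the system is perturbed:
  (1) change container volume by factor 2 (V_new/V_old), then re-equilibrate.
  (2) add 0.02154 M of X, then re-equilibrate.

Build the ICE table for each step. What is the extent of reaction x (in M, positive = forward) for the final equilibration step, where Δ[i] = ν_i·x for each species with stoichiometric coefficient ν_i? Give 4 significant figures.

x = 0.02123 M

Q₀ = 0.002448 vs Keq = 68.05 ⇒ Q<K, forward
Step 1:
                  X         M
  Initial     7.022   0.01719
  Change      -6.92      6.92
  Equil      0.1019     6.937
  solve Keq expr → x = 6.92; check Q = 68.05
Then change container volume by factor 2 (V_new/V_old).
Step 2:
                  X         M
  Initial   0.05097     3.469
  Change          0         0
  Equil     0.05097     3.469
  solve Keq expr → x = 0; check Q = 68.05
Then add 0.02154 M of X.
Step 3:
                  X         M
  Initial   0.07251     3.469
  Change   -0.02123   0.02123
  Equil     0.05128      3.49
  solve Keq expr → x = 0.02123; check Q = 68.05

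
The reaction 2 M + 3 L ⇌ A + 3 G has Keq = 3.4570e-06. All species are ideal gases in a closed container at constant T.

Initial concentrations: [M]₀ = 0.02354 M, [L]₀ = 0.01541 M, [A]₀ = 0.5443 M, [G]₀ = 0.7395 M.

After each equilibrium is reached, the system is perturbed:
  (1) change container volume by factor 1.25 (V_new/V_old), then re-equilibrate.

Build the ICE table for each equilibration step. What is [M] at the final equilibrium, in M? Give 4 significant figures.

[M]_eq = 0.4079 M

Q₀ = 1.0855e+08 vs Keq = 3.4570e-06 ⇒ Q>K, reverse
Step 1:
                   M          L          A          G
  Initial    0.02354    0.01541     0.5443     0.7395
  Change      0.4859     0.7288    -0.2429    -0.7288
  Equil       0.5094     0.7442     0.3014    0.01071
  solve Keq expr → x = -0.2429; check Q = 3.4570e-06
Then change container volume by factor 1.25 (V_new/V_old).
Step 2:
                   M          L          A          G
  Initial     0.4075     0.5954     0.2411   0.008564
  Change  3.9902e-04 5.9852e-04 -1.9951e-04 -5.9852e-04
  Equil       0.4079      0.596     0.2409   0.007966
  solve Keq expr → x = -1.9951e-04; check Q = 3.4570e-06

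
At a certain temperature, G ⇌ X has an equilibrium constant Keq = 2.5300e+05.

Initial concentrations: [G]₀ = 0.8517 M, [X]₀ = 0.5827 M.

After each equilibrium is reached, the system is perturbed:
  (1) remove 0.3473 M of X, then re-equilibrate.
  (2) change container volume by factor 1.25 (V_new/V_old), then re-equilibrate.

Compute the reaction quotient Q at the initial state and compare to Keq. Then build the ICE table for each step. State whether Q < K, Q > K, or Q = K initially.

Q₀ = 0.6842 vs Keq = 2.5300e+05 ⇒ Q<K, forward
Step 1:
                   G          X
  init        0.8517     0.5827
  Δ          -0.8517     0.8517
  eq      5.6695e-06      1.434
  solve Keq expr → x = 0.8517; check Q = 2.5300e+05
Then remove 0.3473 M of X.
Step 2:
                   G          X
  init    5.6695e-06      1.087
  Δ       -1.3727e-06 1.3727e-06
  eq      4.2968e-06      1.087
  solve Keq expr → x = 1.3727e-06; check Q = 2.5300e+05
Then change container volume by factor 1.25 (V_new/V_old).
Step 3:
                   G          X
  init    3.4375e-06     0.8697
  Δ                0          0
  eq      3.4375e-06     0.8697
  solve Keq expr → x = 0; check Q = 2.5300e+05

Q₀ = 0.6842; Q < K (proceeds forward)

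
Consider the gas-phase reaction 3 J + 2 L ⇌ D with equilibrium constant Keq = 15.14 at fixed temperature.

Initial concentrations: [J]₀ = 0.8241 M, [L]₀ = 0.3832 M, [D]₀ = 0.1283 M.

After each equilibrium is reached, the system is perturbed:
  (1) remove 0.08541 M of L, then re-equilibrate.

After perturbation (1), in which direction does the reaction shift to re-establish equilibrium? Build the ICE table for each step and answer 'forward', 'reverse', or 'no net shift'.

Q₀ = 1.561 vs Keq = 15.14 ⇒ Q<K, forward
Step 1:
                   J          L          D
  Initial     0.8241     0.3832     0.1283
  Change     -0.2137    -0.1425    0.07124
  Equil       0.6104     0.2407     0.1995
  solve Keq expr → x = 0.07124; check Q = 15.14
Then remove 0.08541 M of L.
Step 2:
                   J          L          D
  Initial     0.6104     0.1553     0.1995
  Change     0.06237    0.04158   -0.02079
  Equil       0.6728     0.1969     0.1787
  solve Keq expr → x = -0.02079; check Q = 15.14

Direction: reverse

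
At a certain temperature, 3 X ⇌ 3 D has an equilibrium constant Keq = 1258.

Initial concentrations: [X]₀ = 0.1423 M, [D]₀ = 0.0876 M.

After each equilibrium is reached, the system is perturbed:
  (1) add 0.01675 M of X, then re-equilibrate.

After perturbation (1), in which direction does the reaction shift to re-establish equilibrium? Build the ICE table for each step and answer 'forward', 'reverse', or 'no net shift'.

Q₀ = 0.2333 vs Keq = 1258 ⇒ Q<K, forward
Step 1:
                  X         D
  init       0.1423    0.0876
  Δ         -0.1228    0.1228
  eq        0.01949    0.2104
  solve Keq expr → x = 0.04094; check Q = 1258
Then add 0.01675 M of X.
Step 2:
                  X         D
  init      0.03624    0.2104
  Δ        -0.01533   0.01533
  eq        0.02091    0.2257
  solve Keq expr → x = 0.00511; check Q = 1258

Direction: forward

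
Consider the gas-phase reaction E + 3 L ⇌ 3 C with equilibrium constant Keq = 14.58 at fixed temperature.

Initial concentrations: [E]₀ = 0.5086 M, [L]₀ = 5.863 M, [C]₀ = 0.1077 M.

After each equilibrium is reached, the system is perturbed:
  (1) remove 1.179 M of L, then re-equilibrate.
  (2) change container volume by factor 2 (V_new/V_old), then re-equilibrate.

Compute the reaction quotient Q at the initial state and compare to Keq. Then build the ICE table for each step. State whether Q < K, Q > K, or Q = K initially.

Q₀ = 1.2187e-05 vs Keq = 14.58 ⇒ Q<K, forward
Step 1:
                  E         L         C
  init       0.5086     5.863    0.1077
  Δ          -0.505    -1.515     1.515
  eq       0.003566     4.348     1.623
  solve Keq expr → x = 0.505; check Q = 14.58
Then remove 1.179 M of L.
Step 2:
                  E         L         C
  init     0.003566     3.169     1.623
  Δ        0.005248   0.01574  -0.01574
  eq       0.008814     3.185     1.607
  solve Keq expr → x = -0.005248; check Q = 14.58
Then change container volume by factor 2 (V_new/V_old).
Step 3:
                  E         L         C
  init     0.004407     1.592    0.8035
  Δ        0.003851   0.01155  -0.01155
  eq       0.008258     1.604     0.792
  solve Keq expr → x = -0.003851; check Q = 14.58

Q₀ = 1.2187e-05; Q < K (proceeds forward)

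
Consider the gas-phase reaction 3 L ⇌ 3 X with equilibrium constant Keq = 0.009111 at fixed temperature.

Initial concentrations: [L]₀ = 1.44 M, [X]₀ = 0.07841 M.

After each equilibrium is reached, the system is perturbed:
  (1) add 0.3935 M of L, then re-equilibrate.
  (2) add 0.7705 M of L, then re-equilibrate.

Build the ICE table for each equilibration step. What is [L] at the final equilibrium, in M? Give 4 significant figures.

[L]_eq = 2.219 M

Q₀ = 1.6145e-04 vs Keq = 0.009111 ⇒ Q<K, forward
Step 1:
                    L           X
  I              1.44     0.07841
  C           -0.1839      0.1839
  E             1.256      0.2623
  solve Keq expr → x = 0.06131; check Q = 0.009111
Then add 0.3935 M of L.
Step 2:
                    L           X
  I              1.65      0.2623
  C          -0.06799     0.06799
  E             1.582      0.3303
  solve Keq expr → x = 0.02266; check Q = 0.009111
Then add 0.7705 M of L.
Step 3:
                    L           X
  I             2.352      0.3303
  C           -0.1331      0.1331
  E             2.219      0.4635
  solve Keq expr → x = 0.04437; check Q = 0.009111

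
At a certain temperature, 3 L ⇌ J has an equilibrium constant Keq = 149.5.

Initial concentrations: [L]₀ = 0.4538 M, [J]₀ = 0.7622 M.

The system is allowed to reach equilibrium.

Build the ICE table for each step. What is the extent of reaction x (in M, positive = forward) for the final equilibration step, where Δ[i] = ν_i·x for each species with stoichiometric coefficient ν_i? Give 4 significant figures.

x = 0.09168 M

Q₀ = 8.156 vs Keq = 149.5 ⇒ Q<K, forward
Step 1:
                   L          J
  I           0.4538     0.7622
  C           -0.275    0.09168
  E           0.1788     0.8539
  solve Keq expr → x = 0.09168; check Q = 149.5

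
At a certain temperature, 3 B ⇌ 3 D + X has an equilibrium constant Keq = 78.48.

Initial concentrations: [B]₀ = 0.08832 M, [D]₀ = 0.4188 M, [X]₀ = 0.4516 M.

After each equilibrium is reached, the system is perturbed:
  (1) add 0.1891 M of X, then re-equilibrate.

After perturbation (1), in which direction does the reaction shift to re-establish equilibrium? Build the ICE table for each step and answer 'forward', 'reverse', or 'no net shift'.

Direction: reverse

Q₀ = 48.15 vs Keq = 78.48 ⇒ Q<K, forward
Step 1:
                  B         D         X
  I         0.08832    0.4188    0.4516
  C        -0.01108   0.01108  0.003693
  E         0.07724    0.4299    0.4553
  solve Keq expr → x = 0.003693; check Q = 78.48
Then add 0.1891 M of X.
Step 2:
                  B         D         X
  I         0.07724    0.4299    0.6444
  C        0.007795 -0.007795 -0.002598
  E         0.08504    0.4221    0.6418
  solve Keq expr → x = -0.002598; check Q = 78.48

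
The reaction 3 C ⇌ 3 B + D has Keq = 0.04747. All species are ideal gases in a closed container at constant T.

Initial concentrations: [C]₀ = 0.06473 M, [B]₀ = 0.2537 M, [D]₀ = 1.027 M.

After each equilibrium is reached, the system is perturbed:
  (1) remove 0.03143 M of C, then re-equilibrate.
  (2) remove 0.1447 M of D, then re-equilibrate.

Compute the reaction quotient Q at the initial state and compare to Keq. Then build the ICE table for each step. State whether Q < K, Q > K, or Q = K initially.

Q₀ = 61.83; Q > K (proceeds reverse)

Q₀ = 61.83 vs Keq = 0.04747 ⇒ Q>K, reverse
Step 1:
                   C          B          D
  I          0.06473     0.2537      1.027
  C           0.1684    -0.1684   -0.05615
  E           0.2332    0.08526     0.9709
  solve Keq expr → x = -0.05615; check Q = 0.04747
Then remove 0.03143 M of C.
Step 2:
                   C          B          D
  I           0.2017    0.08526     0.9709
  C         0.008362  -0.008362  -0.002787
  E           0.2101     0.0769     0.9681
  solve Keq expr → x = -0.002787; check Q = 0.04747
Then remove 0.1447 M of D.
Step 3:
                   C          B          D
  I           0.2101     0.0769     0.8234
  C        -0.003052   0.003052   0.001017
  E            0.207    0.07995     0.8244
  solve Keq expr → x = 0.001017; check Q = 0.04747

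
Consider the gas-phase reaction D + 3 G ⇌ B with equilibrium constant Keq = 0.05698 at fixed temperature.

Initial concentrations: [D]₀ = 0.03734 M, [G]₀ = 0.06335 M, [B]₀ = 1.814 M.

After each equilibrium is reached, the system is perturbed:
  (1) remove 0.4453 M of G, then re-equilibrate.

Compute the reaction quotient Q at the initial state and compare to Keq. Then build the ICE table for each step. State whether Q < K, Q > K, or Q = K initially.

Q₀ = 1.9108e+05; Q > K (proceeds reverse)

Q₀ = 1.9108e+05 vs Keq = 0.05698 ⇒ Q>K, reverse
Step 1:
                    D           G           B
  init        0.03734     0.06335       1.814
  Δ            0.8618       2.585     -0.8618
  eq           0.8992       2.649      0.9522
  solve Keq expr → x = -0.8618; check Q = 0.05698
Then remove 0.4453 M of G.
Step 2:
                    D           G           B
  init         0.8992       2.204      0.9522
  Δ           0.09185      0.2755    -0.09185
  eq            0.991       2.479      0.8603
  solve Keq expr → x = -0.09185; check Q = 0.05698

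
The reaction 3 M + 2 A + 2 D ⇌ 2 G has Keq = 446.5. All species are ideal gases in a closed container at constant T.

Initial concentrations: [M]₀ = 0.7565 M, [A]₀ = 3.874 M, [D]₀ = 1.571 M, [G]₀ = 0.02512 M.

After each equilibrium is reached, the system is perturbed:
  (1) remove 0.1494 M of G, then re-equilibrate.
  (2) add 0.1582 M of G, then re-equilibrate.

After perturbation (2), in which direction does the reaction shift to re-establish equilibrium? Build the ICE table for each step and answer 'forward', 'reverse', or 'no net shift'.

Q₀ = 3.9350e-05 vs Keq = 446.5 ⇒ Q<K, forward
Step 1:
                   M          A          D          G
  init        0.7565      3.874      1.571    0.02512
  Δ          -0.7217    -0.4812    -0.4812     0.4812
  eq         0.03476      3.393       1.09     0.5063
  solve Keq expr → x = 0.2406; check Q = 446.5
Then remove 0.1494 M of G.
Step 2:
                   M          A          D          G
  init       0.03476      3.393       1.09     0.3569
  Δ        -0.006888  -0.004592  -0.004592   0.004592
  eq         0.02787      3.388      1.085     0.3615
  solve Keq expr → x = 0.002296; check Q = 446.5
Then add 0.1582 M of G.
Step 3:
                   M          A          D          G
  init       0.02787      3.388      1.085     0.5197
  Δ         0.007271   0.004847   0.004847  -0.004847
  eq         0.03514      3.393       1.09     0.5148
  solve Keq expr → x = -0.002424; check Q = 446.5

Direction: reverse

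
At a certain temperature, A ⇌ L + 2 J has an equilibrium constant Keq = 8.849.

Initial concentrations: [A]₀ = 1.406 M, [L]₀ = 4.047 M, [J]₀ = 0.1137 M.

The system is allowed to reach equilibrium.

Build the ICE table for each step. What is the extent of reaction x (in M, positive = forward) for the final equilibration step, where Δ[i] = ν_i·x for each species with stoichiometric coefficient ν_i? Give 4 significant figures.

Q₀ = 0.03721 vs Keq = 8.849 ⇒ Q<K, forward
Step 1:
                  A         L         J
  init        1.406     4.047    0.1137
  Δ         -0.5742    0.5742     1.148
  eq         0.8318     4.621     1.262
  solve Keq expr → x = 0.5742; check Q = 8.849

x = 0.5742 M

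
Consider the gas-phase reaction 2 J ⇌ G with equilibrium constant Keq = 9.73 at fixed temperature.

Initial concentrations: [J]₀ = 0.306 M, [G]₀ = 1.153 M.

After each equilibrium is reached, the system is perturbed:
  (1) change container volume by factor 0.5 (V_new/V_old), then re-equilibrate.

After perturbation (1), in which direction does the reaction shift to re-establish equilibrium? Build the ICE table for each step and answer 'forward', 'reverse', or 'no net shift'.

Direction: forward

Q₀ = 12.31 vs Keq = 9.73 ⇒ Q>K, reverse
Step 1:
                    J           G
  Initial       0.306       1.153
  Change      0.03557    -0.01779
  Equil        0.3416       1.135
  solve Keq expr → x = -0.01779; check Q = 9.73
Then change container volume by factor 0.5 (V_new/V_old).
Step 2:
                    J           G
  Initial      0.6831        2.27
  Change      -0.1901     0.09504
  Equil        0.4931       2.365
  solve Keq expr → x = 0.09504; check Q = 9.73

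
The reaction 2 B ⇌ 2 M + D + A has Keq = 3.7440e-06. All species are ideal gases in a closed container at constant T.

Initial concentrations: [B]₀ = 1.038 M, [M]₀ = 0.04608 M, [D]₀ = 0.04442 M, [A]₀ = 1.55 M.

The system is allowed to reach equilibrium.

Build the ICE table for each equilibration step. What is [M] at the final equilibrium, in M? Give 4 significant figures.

Q₀ = 1.3569e-04 vs Keq = 3.7440e-06 ⇒ Q>K, reverse
Step 1:
                   B          M          D          A
  I            1.038    0.04608    0.04442       1.55
  C          0.03578   -0.03578   -0.01789   -0.01789
  E            1.074     0.0103    0.02653      1.532
  solve Keq expr → x = -0.01789; check Q = 3.7440e-06

[M]_eq = 0.0103 M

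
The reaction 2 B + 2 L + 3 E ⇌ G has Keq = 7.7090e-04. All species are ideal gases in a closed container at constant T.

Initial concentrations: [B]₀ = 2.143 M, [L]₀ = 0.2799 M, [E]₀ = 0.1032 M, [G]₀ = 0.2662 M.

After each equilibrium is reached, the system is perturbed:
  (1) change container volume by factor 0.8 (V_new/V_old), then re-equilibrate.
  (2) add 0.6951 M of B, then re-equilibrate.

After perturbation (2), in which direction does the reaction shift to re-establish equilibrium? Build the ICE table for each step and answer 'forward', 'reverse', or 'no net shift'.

Q₀ = 673.2 vs Keq = 7.7090e-04 ⇒ Q>K, reverse
Step 1:
                   B          L          E          G
  I            2.143     0.2799     0.1032     0.2662
  C           0.5273     0.5273     0.7909    -0.2636
  E             2.67     0.8072     0.8941    0.00256
  solve Keq expr → x = -0.2636; check Q = 7.7090e-04
Then change container volume by factor 0.8 (V_new/V_old).
Step 2:
                   B          L          E          G
  I            3.338      1.009      1.118     0.0032
  C          -0.0156    -0.0156    -0.0234   0.007801
  E            3.322     0.9934      1.094      0.011
  solve Keq expr → x = 0.007801; check Q = 7.7090e-04
Then add 0.6951 M of B.
Step 3:
                   B          L          E          G
  I            4.017     0.9934      1.094      0.011
  C        -0.008417  -0.008417   -0.01263   0.004208
  E            4.009      0.985      1.082    0.01521
  solve Keq expr → x = 0.004208; check Q = 7.7090e-04

Direction: forward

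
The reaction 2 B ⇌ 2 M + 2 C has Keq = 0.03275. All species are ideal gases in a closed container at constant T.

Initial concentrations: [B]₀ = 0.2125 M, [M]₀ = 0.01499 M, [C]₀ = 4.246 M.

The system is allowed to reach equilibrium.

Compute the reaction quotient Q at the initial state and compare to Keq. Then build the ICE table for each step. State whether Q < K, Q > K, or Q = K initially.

Q₀ = 0.08971; Q > K (proceeds reverse)

Q₀ = 0.08971 vs Keq = 0.03275 ⇒ Q>K, reverse
Step 1:
                   B          M          C
  I           0.2125    0.01499      4.246
  C         0.005679  -0.005679  -0.005679
  E           0.2182   0.009311       4.24
  solve Keq expr → x = -0.002839; check Q = 0.03275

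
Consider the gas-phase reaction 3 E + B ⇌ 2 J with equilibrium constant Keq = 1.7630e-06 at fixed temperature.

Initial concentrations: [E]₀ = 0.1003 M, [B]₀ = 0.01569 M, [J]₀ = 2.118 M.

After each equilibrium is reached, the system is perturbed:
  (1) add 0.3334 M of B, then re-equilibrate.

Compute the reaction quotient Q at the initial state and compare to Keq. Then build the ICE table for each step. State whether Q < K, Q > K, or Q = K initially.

Q₀ = 2.8335e+05 vs Keq = 1.7630e-06 ⇒ Q>K, reverse
Step 1:
                    E           B           J
  init         0.1003     0.01569       2.118
  Δ             3.165       1.055       -2.11
  eq            3.265       1.071    0.008106
  solve Keq expr → x = -1.055; check Q = 1.7630e-06
Then add 0.3334 M of B.
Step 2:
                    E           B           J
  init          3.265       1.404    0.008106
  Δ         -0.001751 -5.8365e-04    0.001167
  eq            3.263       1.403    0.009273
  solve Keq expr → x = 5.8365e-04; check Q = 1.7630e-06

Q₀ = 2.8335e+05; Q > K (proceeds reverse)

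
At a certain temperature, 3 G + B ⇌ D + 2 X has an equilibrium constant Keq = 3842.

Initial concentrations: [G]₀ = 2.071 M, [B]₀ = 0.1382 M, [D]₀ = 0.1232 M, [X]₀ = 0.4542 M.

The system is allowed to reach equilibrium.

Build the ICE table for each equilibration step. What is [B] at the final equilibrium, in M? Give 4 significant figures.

Q₀ = 0.0207 vs Keq = 3842 ⇒ Q<K, forward
Step 1:
                   G          B          D          X
  init         2.071     0.1382     0.1232     0.4542
  Δ          -0.4146    -0.1382     0.1382     0.2764
  eq           1.656 7.9903e-06     0.2614     0.7306
  solve Keq expr → x = 0.1382; check Q = 3842

[B]_eq = 7.9903e-06 M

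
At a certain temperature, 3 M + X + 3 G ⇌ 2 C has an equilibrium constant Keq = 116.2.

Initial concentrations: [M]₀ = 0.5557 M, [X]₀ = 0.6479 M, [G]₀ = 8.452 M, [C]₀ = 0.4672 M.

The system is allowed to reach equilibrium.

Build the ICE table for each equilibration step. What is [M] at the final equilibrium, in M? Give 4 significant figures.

[M]_eq = 0.02905 M

Q₀ = 0.003252 vs Keq = 116.2 ⇒ Q<K, forward
Step 1:
                  M         X         G         C
  I          0.5557    0.6479     8.452    0.4672
  C         -0.5267   -0.1756   -0.5267    0.3511
  E         0.02905    0.4723     7.925    0.8183
  solve Keq expr → x = 0.1756; check Q = 116.2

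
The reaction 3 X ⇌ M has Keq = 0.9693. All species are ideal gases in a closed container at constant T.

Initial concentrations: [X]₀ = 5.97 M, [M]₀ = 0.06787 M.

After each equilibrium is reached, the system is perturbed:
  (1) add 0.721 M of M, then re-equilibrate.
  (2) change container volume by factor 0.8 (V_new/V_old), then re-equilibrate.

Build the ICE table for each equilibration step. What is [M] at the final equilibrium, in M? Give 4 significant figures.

[M]_eq = 2.988 M

Q₀ = 3.1897e-04 vs Keq = 0.9693 ⇒ Q<K, forward
Step 1:
                    X           M
  Initial        5.97     0.06787
  Change       -4.774       1.591
  Equil         1.196       1.659
  solve Keq expr → x = 1.591; check Q = 0.9693
Then add 0.721 M of M.
Step 2:
                    X           M
  Initial       1.196        2.38
  Change       0.1438    -0.04793
  Equil          1.34       2.332
  solve Keq expr → x = -0.04793; check Q = 0.9693
Then change container volume by factor 0.8 (V_new/V_old).
Step 3:
                    X           M
  Initial       1.675       2.915
  Change      -0.2195     0.07318
  Equil         1.455       2.988
  solve Keq expr → x = 0.07318; check Q = 0.9693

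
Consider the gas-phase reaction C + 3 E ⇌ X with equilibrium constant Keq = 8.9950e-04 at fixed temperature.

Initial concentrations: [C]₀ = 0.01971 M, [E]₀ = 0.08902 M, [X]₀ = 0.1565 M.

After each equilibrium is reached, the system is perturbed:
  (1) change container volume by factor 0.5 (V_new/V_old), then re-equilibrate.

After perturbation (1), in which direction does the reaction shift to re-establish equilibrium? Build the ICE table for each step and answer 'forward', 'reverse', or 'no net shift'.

Direction: forward

Q₀ = 1.1256e+04 vs Keq = 8.9950e-04 ⇒ Q>K, reverse
Step 1:
                   C          E          X
  Initial    0.01971    0.08902     0.1565
  Change      0.1565     0.4694    -0.1565
  Equil       0.1762     0.5584 2.7599e-05
  solve Keq expr → x = -0.1565; check Q = 8.9950e-04
Then change container volume by factor 0.5 (V_new/V_old).
Step 2:
                   C          E          X
  Initial     0.3524      1.117 5.5197e-05
  Change  -3.8453e-04  -0.001154 3.8453e-04
  Equil        0.352      1.116 4.3973e-04
  solve Keq expr → x = 3.8453e-04; check Q = 8.9950e-04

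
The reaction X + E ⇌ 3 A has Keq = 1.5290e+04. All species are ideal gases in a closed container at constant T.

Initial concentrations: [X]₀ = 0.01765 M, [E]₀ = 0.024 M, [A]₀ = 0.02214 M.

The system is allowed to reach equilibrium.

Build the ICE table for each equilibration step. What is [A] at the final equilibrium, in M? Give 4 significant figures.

[A]_eq = 0.07508 M

Q₀ = 0.02562 vs Keq = 1.5290e+04 ⇒ Q<K, forward
Step 1:
                    X           E           A
  I           0.01765       0.024     0.02214
  C          -0.01765    -0.01765     0.05294
  E        4.3555e-06    0.006354     0.07508
  solve Keq expr → x = 0.01765; check Q = 1.5290e+04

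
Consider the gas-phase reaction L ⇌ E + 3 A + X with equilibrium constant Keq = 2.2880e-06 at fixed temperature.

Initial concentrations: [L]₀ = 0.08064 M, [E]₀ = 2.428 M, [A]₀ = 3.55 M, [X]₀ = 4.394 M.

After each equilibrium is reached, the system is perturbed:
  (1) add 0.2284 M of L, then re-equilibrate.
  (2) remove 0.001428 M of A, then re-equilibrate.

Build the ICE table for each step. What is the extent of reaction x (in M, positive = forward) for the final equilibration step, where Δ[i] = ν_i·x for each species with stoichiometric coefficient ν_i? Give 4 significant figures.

Q₀ = 5919 vs Keq = 2.2880e-06 ⇒ Q>K, reverse
Step 1:
                    L           E           A           X
  I           0.08064       2.428        3.55       4.394
  C              1.18       -1.18      -3.541       -1.18
  E             1.261       1.248    0.008961       3.214
  solve Keq expr → x = -1.18; check Q = 2.2880e-06
Then add 0.2284 M of L.
Step 2:
                    L           E           A           X
  I             1.489       1.248    0.008961       3.214
  C       -1.7011e-04  1.7011e-04  5.1034e-04  1.7011e-04
  E             1.489       1.248    0.009471       3.214
  solve Keq expr → x = 1.7011e-04; check Q = 2.2880e-06
Then remove 0.001428 M of A.
Step 3:
                    L           E           A           X
  I             1.489       1.248    0.008043       3.214
  C       -4.7511e-04  4.7511e-04    0.001425  4.7511e-04
  E             1.489       1.248    0.009469       3.214
  solve Keq expr → x = 4.7511e-04; check Q = 2.2880e-06

x = 4.7511e-04 M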